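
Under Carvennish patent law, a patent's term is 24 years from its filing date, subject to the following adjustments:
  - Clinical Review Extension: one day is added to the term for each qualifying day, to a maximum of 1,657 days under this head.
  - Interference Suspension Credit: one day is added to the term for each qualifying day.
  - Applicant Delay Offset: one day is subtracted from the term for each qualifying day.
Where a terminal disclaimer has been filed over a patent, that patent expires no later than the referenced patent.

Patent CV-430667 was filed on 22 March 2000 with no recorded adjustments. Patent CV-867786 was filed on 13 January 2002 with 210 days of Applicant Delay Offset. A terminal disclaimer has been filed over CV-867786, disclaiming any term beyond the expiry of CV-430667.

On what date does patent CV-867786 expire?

Natural term of CV-867786:
  Base: filing + 24 years → 13 January 2026.
  Applicant Delay Offset: −210 days → 17 June 2025.
Expiry of referenced patent CV-430667:
  Base: filing + 24 years → 22 March 2024.
Terminal disclaimer: CV-867786 expires on the earlier of 17 June 2025 and 22 March 2024.

2024-03-22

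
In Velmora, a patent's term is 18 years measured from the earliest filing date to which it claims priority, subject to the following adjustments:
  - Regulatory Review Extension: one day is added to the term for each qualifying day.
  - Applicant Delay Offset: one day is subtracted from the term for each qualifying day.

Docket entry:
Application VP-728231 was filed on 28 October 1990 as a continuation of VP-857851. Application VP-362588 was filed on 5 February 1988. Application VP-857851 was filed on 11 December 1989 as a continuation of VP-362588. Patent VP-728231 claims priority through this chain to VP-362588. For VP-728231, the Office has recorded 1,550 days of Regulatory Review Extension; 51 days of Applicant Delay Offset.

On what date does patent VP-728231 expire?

Earliest priority filing: 5 February 1988.
Base term: 5 February 1988 + 18 years → 5 February 2006.
Regulatory Review Extension: +1550 days → 5 May 2010.
Applicant Delay Offset: −51 days → 15 March 2010.

2010-03-15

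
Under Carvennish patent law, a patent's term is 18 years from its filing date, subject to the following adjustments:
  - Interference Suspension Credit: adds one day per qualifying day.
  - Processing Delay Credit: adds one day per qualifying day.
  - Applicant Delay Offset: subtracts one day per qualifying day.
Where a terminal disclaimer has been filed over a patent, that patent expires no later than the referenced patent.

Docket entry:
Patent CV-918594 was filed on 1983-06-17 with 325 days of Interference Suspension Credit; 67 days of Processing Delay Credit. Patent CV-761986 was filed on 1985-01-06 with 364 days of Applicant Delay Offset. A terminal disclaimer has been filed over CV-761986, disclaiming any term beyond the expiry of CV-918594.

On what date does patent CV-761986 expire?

January 7, 2002

Natural term of CV-761986:
  Base: filing + 18 years → 6 January 2003.
  Applicant Delay Offset: −364 days → 7 January 2002.
Expiry of referenced patent CV-918594:
  Base: filing + 18 years → 17 June 2001.
  Interference Suspension Credit: +325 days → 8 May 2002.
  Processing Delay Credit: +67 days → 14 July 2002.
Terminal disclaimer: CV-761986 expires on the earlier of 7 January 2002 and 14 July 2002.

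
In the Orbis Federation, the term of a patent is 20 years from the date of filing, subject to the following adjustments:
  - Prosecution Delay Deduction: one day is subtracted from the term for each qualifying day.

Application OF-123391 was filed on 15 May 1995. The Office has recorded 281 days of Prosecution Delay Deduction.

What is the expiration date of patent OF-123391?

Base term: filing date + 20 years → 15 May 2015.
Prosecution Delay Deduction: −281 days → 7 August 2014.

2014-08-07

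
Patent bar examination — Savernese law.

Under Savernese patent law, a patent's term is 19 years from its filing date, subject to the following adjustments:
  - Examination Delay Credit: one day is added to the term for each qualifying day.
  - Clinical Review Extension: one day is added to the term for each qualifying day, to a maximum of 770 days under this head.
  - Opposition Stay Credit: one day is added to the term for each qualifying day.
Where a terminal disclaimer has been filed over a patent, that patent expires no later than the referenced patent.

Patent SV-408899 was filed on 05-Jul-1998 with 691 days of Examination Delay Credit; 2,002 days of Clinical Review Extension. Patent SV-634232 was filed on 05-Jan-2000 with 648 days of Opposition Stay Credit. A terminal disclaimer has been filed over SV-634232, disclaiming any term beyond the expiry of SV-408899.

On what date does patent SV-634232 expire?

Natural term of SV-634232:
  Base: filing + 19 years → 5 January 2019.
  Opposition Stay Credit: +648 days → 14 October 2020.
Expiry of referenced patent SV-408899:
  Base: filing + 19 years → 5 July 2017.
  Examination Delay Credit: +691 days → 27 May 2019.
  Clinical Review Extension: 2002 days claimed exceeds the 770-day cap, so +770 days → 5 July 2021.
Terminal disclaimer: SV-634232 expires on the earlier of 14 October 2020 and 5 July 2021.

2020-10-14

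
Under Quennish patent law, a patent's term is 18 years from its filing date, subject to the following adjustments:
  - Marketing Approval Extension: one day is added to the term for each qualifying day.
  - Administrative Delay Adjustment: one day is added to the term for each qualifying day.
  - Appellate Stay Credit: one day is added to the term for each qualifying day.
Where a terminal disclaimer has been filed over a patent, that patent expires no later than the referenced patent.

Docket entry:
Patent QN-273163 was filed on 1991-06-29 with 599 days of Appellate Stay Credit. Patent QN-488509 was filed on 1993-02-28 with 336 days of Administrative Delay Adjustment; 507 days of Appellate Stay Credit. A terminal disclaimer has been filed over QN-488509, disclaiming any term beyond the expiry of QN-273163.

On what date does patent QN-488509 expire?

Natural term of QN-488509:
  Base: filing + 18 years → 28 February 2011.
  Administrative Delay Adjustment: +336 days → 30 January 2012.
  Appellate Stay Credit: +507 days → 20 June 2013.
Expiry of referenced patent QN-273163:
  Base: filing + 18 years → 29 June 2009.
  Appellate Stay Credit: +599 days → 18 February 2011.
Terminal disclaimer: QN-488509 expires on the earlier of 20 June 2013 and 18 February 2011.

February 18, 2011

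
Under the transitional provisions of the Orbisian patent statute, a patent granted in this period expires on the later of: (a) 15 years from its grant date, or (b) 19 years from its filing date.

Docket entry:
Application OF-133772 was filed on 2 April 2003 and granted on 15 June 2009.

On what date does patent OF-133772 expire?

(a) grant + 15 years → 15 June 2024.
(b) filing + 19 years → 2 April 2022.
Later of the two: 15 June 2024.

June 15, 2024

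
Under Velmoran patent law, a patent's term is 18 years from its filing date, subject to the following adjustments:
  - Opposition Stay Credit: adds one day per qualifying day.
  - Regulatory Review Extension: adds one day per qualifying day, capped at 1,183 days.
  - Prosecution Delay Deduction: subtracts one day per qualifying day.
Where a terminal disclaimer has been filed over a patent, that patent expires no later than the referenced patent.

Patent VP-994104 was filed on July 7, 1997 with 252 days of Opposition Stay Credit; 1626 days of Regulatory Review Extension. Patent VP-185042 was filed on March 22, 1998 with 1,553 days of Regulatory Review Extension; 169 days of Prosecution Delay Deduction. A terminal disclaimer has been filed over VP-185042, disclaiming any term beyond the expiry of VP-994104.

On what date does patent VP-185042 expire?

2018-12-31

Natural term of VP-185042:
  Base: filing + 18 years → 22 March 2016.
  Regulatory Review Extension: 1553 days claimed exceeds the 1183-day cap, so +1183 days → 18 June 2019.
  Prosecution Delay Deduction: −169 days → 31 December 2018.
Expiry of referenced patent VP-994104:
  Base: filing + 18 years → 7 July 2015.
  Opposition Stay Credit: +252 days → 15 March 2016.
  Regulatory Review Extension: 1626 days claimed exceeds the 1183-day cap, so +1183 days → 11 June 2019.
Terminal disclaimer: VP-185042 expires on the earlier of 31 December 2018 and 11 June 2019.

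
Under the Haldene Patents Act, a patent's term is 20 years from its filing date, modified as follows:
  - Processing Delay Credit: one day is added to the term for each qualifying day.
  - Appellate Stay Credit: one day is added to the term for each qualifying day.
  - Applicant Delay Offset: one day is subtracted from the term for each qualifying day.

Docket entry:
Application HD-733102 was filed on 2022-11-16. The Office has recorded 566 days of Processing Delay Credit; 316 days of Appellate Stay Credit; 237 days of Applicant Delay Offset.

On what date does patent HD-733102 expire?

Base term: filing date + 20 years → 16 November 2042.
Processing Delay Credit: +566 days → 4 June 2044.
Appellate Stay Credit: +316 days → 16 April 2045.
Applicant Delay Offset: −237 days → 22 August 2044.

August 22, 2044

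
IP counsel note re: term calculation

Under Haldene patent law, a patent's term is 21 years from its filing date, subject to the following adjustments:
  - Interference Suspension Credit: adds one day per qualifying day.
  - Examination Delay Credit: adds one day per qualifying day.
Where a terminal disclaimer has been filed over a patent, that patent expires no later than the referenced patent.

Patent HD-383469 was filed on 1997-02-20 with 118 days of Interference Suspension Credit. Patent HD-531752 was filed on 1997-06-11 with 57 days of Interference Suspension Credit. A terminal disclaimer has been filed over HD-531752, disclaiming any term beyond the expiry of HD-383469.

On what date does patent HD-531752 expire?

Natural term of HD-531752:
  Base: filing + 21 years → 11 June 2018.
  Interference Suspension Credit: +57 days → 7 August 2018.
Expiry of referenced patent HD-383469:
  Base: filing + 21 years → 20 February 2018.
  Interference Suspension Credit: +118 days → 18 June 2018.
Terminal disclaimer: HD-531752 expires on the earlier of 7 August 2018 and 18 June 2018.

2018-06-18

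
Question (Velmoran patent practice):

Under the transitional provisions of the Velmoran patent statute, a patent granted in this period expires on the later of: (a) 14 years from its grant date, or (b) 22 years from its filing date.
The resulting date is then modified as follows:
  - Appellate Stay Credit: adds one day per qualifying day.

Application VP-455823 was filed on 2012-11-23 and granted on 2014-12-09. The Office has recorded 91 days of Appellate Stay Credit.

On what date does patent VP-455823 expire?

(a) grant + 14 years → 9 December 2028.
(b) filing + 22 years → 23 November 2034.
Later of the two: 23 November 2034.
Appellate Stay Credit: +91 days → 22 February 2035.

2035-02-22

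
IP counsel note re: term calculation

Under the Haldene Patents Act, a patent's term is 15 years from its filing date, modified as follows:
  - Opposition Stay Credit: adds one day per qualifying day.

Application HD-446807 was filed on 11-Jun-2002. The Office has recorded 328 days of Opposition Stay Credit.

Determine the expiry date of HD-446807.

May 5, 2018

Base term: filing date + 15 years → 11 June 2017.
Opposition Stay Credit: +328 days → 5 May 2018.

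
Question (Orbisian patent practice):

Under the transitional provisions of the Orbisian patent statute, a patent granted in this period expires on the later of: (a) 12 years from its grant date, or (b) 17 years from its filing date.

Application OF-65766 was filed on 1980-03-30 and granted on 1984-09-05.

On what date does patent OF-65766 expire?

1997-03-30

(a) grant + 12 years → 5 September 1996.
(b) filing + 17 years → 30 March 1997.
Later of the two: 30 March 1997.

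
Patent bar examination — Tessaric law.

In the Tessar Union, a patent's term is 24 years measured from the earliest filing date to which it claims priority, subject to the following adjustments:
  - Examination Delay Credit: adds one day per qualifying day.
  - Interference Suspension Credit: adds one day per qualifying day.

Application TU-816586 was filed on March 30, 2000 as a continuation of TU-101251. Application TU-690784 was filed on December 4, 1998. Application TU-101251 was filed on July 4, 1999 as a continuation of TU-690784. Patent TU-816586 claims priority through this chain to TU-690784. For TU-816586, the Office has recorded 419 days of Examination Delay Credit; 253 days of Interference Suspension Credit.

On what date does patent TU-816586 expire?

Earliest priority filing: 4 December 1998.
Base term: 4 December 1998 + 24 years → 4 December 2022.
Examination Delay Credit: +419 days → 27 January 2024.
Interference Suspension Credit: +253 days → 6 October 2024.

October 6, 2024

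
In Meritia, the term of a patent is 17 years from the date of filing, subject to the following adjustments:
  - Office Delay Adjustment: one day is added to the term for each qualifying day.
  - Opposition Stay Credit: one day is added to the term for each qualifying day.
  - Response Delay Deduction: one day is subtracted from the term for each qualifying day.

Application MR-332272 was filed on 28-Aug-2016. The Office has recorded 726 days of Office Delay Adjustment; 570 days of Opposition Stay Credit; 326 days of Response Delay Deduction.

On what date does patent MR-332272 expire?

2036-04-24

Base term: filing date + 17 years → 28 August 2033.
Office Delay Adjustment: +726 days → 24 August 2035.
Opposition Stay Credit: +570 days → 16 March 2037.
Response Delay Deduction: −326 days → 24 April 2036.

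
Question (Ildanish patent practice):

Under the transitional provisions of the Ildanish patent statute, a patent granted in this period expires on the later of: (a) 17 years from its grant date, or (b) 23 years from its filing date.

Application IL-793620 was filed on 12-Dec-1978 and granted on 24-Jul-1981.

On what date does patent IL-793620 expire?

2001-12-12

(a) grant + 17 years → 24 July 1998.
(b) filing + 23 years → 12 December 2001.
Later of the two: 12 December 2001.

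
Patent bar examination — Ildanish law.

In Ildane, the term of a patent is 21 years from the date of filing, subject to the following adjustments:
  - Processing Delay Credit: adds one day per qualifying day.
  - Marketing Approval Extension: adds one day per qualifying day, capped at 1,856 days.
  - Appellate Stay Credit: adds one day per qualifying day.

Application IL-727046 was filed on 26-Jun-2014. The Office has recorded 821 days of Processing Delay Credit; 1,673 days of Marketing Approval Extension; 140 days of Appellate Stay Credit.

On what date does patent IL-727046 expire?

September 11, 2042

Base term: filing date + 21 years → 26 June 2035.
Processing Delay Credit: +821 days → 24 September 2037.
Marketing Approval Extension: 1673 days (within the 1856-day cap) → +1673 days → 24 April 2042.
Appellate Stay Credit: +140 days → 11 September 2042.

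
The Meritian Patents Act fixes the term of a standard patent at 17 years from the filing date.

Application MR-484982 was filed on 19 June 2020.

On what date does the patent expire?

June 19, 2037

Filing date + 17 years → 19 June 2037.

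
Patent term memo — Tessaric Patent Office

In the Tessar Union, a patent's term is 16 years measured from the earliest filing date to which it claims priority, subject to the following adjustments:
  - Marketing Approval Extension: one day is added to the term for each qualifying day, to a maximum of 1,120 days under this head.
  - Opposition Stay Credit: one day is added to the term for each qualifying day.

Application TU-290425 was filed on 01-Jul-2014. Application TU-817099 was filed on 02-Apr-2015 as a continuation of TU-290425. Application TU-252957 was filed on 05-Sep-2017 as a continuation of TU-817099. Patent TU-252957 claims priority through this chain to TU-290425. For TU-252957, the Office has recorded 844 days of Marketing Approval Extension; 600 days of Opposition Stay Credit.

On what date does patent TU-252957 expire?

June 14, 2034

Earliest priority filing: 1 July 2014.
Base term: 1 July 2014 + 16 years → 1 July 2030.
Marketing Approval Extension: 844 days (within the 1120-day cap) → +844 days → 22 October 2032.
Opposition Stay Credit: +600 days → 14 June 2034.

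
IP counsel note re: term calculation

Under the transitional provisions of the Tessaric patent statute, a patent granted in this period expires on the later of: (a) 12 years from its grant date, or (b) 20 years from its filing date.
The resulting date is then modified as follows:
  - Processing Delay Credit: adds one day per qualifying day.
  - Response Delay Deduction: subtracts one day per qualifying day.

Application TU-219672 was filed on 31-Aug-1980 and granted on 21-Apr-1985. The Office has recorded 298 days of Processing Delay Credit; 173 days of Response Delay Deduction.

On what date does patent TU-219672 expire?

(a) grant + 12 years → 21 April 1997.
(b) filing + 20 years → 31 August 2000.
Later of the two: 31 August 2000.
Processing Delay Credit: +298 days → 25 June 2001.
Response Delay Deduction: −173 days → 3 January 2001.

2001-01-03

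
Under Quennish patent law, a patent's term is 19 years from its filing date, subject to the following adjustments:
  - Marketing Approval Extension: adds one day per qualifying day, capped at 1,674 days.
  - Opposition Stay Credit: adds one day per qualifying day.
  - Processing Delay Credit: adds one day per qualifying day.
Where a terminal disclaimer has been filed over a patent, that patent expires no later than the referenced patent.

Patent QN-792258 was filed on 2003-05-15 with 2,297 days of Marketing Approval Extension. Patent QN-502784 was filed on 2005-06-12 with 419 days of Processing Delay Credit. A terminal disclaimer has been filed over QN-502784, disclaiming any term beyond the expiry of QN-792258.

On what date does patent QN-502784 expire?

2025-08-05

Natural term of QN-502784:
  Base: filing + 19 years → 12 June 2024.
  Processing Delay Credit: +419 days → 5 August 2025.
Expiry of referenced patent QN-792258:
  Base: filing + 19 years → 15 May 2022.
  Marketing Approval Extension: 2297 days claimed exceeds the 1674-day cap, so +1674 days → 14 December 2026.
Terminal disclaimer: QN-502784 expires on the earlier of 5 August 2025 and 14 December 2026.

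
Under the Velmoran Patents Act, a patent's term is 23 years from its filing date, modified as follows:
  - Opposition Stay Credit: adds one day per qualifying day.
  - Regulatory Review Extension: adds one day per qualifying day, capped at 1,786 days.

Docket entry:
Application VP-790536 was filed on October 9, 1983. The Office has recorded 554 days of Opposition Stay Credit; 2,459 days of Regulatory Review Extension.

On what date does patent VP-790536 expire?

Base term: filing date + 23 years → 9 October 2006.
Opposition Stay Credit: +554 days → 15 April 2008.
Regulatory Review Extension: 2459 days claimed exceeds the 1786-day cap, so +1786 days → 6 March 2013.

March 6, 2013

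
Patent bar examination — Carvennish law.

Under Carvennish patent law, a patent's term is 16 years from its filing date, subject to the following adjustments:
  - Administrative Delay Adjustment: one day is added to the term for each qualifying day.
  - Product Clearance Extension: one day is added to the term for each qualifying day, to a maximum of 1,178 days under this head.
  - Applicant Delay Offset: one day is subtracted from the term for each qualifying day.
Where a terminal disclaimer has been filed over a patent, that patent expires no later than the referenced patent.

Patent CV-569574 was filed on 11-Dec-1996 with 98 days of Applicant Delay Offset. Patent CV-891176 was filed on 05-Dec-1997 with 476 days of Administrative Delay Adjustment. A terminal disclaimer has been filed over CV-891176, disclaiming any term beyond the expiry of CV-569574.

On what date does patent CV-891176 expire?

Natural term of CV-891176:
  Base: filing + 16 years → 5 December 2013.
  Administrative Delay Adjustment: +476 days → 26 March 2015.
Expiry of referenced patent CV-569574:
  Base: filing + 16 years → 11 December 2012.
  Applicant Delay Offset: −98 days → 4 September 2012.
Terminal disclaimer: CV-891176 expires on the earlier of 26 March 2015 and 4 September 2012.

September 4, 2012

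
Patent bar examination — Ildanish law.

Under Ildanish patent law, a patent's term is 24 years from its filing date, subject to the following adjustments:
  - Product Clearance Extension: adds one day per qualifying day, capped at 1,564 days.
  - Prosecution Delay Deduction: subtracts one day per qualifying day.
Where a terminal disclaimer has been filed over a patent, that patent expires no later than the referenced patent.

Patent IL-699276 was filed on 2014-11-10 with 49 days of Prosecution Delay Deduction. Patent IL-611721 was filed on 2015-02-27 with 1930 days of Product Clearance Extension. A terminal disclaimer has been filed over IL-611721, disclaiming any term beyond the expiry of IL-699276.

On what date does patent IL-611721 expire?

September 22, 2038

Natural term of IL-611721:
  Base: filing + 24 years → 27 February 2039.
  Product Clearance Extension: 1930 days claimed exceeds the 1564-day cap, so +1564 days → 10 June 2043.
Expiry of referenced patent IL-699276:
  Base: filing + 24 years → 10 November 2038.
  Prosecution Delay Deduction: −49 days → 22 September 2038.
Terminal disclaimer: IL-611721 expires on the earlier of 10 June 2043 and 22 September 2038.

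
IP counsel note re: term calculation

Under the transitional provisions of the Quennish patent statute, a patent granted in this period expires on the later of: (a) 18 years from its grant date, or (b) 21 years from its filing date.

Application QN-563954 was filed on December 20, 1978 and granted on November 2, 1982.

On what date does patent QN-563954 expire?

November 2, 2000

(a) grant + 18 years → 2 November 2000.
(b) filing + 21 years → 20 December 1999.
Later of the two: 2 November 2000.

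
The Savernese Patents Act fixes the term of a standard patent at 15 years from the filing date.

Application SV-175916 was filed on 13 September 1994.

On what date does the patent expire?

2009-09-13

Filing date + 15 years → 13 September 2009.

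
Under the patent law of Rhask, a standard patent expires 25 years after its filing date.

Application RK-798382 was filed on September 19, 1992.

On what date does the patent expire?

2017-09-19

Filing date + 25 years → 19 September 2017.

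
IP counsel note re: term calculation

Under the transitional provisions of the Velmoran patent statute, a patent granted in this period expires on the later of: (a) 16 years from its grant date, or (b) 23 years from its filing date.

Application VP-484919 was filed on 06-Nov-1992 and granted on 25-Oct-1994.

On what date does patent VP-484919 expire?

2015-11-06

(a) grant + 16 years → 25 October 2010.
(b) filing + 23 years → 6 November 2015.
Later of the two: 6 November 2015.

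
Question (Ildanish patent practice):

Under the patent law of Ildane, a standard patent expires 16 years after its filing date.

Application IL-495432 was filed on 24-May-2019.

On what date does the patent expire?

Filing date + 16 years → 24 May 2035.

2035-05-24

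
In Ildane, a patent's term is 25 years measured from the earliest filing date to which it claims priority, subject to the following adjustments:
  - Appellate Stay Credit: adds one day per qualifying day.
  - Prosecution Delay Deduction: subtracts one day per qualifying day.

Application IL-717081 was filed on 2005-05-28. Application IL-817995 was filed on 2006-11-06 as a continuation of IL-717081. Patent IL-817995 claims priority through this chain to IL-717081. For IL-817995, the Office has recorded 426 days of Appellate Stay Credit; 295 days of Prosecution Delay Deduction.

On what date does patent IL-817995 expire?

October 6, 2030

Earliest priority filing: 28 May 2005.
Base term: 28 May 2005 + 25 years → 28 May 2030.
Appellate Stay Credit: +426 days → 28 July 2031.
Prosecution Delay Deduction: −295 days → 6 October 2030.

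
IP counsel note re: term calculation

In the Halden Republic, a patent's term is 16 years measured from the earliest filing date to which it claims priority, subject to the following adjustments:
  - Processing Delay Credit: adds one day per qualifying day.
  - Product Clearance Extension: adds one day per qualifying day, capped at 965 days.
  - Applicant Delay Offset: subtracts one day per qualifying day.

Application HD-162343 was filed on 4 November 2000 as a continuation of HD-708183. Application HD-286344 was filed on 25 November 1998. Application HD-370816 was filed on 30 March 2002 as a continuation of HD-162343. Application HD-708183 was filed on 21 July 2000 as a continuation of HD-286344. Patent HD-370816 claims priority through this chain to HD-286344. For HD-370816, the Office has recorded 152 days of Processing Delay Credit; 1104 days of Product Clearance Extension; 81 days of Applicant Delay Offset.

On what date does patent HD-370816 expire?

Earliest priority filing: 25 November 1998.
Base term: 25 November 1998 + 16 years → 25 November 2014.
Processing Delay Credit: +152 days → 26 April 2015.
Product Clearance Extension: 1104 days claimed exceeds the 965-day cap, so +965 days → 16 December 2017.
Applicant Delay Offset: −81 days → 26 September 2017.

2017-09-26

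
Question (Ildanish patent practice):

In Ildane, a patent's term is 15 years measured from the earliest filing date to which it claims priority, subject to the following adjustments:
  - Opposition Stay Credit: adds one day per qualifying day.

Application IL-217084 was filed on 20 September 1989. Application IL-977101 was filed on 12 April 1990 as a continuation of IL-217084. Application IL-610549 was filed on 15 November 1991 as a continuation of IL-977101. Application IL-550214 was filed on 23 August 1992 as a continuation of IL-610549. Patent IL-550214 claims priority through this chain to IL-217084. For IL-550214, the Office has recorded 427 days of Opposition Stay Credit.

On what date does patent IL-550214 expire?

Earliest priority filing: 20 September 1989.
Base term: 20 September 1989 + 15 years → 20 September 2004.
Opposition Stay Credit: +427 days → 21 November 2005.

November 21, 2005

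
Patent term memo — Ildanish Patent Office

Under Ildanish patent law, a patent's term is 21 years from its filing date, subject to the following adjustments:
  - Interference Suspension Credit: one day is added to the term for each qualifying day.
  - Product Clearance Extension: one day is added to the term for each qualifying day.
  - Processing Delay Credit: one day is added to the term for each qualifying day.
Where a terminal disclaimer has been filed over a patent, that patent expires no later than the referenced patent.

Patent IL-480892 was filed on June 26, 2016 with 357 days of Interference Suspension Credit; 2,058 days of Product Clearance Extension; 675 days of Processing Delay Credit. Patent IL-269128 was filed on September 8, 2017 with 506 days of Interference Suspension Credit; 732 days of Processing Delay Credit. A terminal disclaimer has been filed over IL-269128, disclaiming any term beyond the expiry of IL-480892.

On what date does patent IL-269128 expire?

Natural term of IL-269128:
  Base: filing + 21 years → 8 September 2038.
  Interference Suspension Credit: +506 days → 27 January 2040.
  Processing Delay Credit: +732 days → 28 January 2042.
Expiry of referenced patent IL-480892:
  Base: filing + 21 years → 26 June 2037.
  Interference Suspension Credit: +357 days → 18 June 2038.
  Product Clearance Extension: +2058 days → 5 February 2044.
  Processing Delay Credit: +675 days → 11 December 2045.
Terminal disclaimer: IL-269128 expires on the earlier of 28 January 2042 and 11 December 2045.

2042-01-28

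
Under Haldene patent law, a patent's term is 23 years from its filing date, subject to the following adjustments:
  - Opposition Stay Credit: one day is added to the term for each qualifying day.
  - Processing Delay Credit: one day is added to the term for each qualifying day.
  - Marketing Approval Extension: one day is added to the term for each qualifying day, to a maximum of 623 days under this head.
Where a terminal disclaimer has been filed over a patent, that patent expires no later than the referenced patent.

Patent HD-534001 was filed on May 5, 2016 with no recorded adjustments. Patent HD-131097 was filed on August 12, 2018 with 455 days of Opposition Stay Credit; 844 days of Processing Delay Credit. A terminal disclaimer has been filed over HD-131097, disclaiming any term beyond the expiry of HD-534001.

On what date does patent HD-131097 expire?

Natural term of HD-131097:
  Base: filing + 23 years → 12 August 2041.
  Opposition Stay Credit: +455 days → 10 November 2042.
  Processing Delay Credit: +844 days → 3 March 2045.
Expiry of referenced patent HD-534001:
  Base: filing + 23 years → 5 May 2039.
Terminal disclaimer: HD-131097 expires on the earlier of 3 March 2045 and 5 May 2039.

May 5, 2039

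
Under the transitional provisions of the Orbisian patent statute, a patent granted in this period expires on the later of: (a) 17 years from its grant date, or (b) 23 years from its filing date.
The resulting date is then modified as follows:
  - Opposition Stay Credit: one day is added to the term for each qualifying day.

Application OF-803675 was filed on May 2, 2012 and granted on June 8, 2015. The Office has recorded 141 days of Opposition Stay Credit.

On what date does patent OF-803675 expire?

(a) grant + 17 years → 8 June 2032.
(b) filing + 23 years → 2 May 2035.
Later of the two: 2 May 2035.
Opposition Stay Credit: +141 days → 20 September 2035.

2035-09-20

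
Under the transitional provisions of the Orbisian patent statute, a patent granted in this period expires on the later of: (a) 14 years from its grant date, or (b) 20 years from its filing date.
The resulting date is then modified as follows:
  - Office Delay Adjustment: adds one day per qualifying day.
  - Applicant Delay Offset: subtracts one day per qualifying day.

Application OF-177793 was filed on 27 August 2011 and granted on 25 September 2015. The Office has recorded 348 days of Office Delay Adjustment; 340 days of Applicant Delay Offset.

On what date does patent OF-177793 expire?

September 4, 2031

(a) grant + 14 years → 25 September 2029.
(b) filing + 20 years → 27 August 2031.
Later of the two: 27 August 2031.
Office Delay Adjustment: +348 days → 9 August 2032.
Applicant Delay Offset: −340 days → 4 September 2031.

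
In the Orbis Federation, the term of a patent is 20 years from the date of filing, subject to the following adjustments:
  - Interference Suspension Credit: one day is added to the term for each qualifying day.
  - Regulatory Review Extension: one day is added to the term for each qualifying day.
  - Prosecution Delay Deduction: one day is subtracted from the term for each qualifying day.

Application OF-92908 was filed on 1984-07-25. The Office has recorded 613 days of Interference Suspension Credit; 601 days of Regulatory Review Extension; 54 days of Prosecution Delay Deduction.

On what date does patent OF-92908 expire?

Base term: filing date + 20 years → 25 July 2004.
Interference Suspension Credit: +613 days → 30 March 2006.
Regulatory Review Extension: +601 days → 21 November 2007.
Prosecution Delay Deduction: −54 days → 28 September 2007.

2007-09-28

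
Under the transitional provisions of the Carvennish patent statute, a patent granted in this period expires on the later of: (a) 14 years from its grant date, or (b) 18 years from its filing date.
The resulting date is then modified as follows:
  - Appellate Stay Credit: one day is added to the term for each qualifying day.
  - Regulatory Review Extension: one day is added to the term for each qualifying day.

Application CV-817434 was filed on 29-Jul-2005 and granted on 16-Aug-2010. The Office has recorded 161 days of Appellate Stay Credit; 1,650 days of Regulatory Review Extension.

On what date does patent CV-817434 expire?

2029-08-01

(a) grant + 14 years → 16 August 2024.
(b) filing + 18 years → 29 July 2023.
Later of the two: 16 August 2024.
Appellate Stay Credit: +161 days → 24 January 2025.
Regulatory Review Extension: +1650 days → 1 August 2029.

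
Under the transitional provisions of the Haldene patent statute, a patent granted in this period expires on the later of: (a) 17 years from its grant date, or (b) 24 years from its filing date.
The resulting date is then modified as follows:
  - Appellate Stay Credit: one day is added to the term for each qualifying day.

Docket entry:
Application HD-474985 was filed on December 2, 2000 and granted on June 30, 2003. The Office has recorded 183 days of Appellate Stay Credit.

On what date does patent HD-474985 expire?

June 3, 2025

(a) grant + 17 years → 30 June 2020.
(b) filing + 24 years → 2 December 2024.
Later of the two: 2 December 2024.
Appellate Stay Credit: +183 days → 3 June 2025.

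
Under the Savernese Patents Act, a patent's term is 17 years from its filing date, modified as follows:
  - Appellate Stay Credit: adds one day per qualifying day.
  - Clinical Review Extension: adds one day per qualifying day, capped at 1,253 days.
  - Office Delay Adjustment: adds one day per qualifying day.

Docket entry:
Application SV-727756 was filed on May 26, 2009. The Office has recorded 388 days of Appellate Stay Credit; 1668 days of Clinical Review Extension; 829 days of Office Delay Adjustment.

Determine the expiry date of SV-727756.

2033-02-28

Base term: filing date + 17 years → 26 May 2026.
Appellate Stay Credit: +388 days → 18 June 2027.
Clinical Review Extension: 1668 days claimed exceeds the 1253-day cap, so +1253 days → 22 November 2030.
Office Delay Adjustment: +829 days → 28 February 2033.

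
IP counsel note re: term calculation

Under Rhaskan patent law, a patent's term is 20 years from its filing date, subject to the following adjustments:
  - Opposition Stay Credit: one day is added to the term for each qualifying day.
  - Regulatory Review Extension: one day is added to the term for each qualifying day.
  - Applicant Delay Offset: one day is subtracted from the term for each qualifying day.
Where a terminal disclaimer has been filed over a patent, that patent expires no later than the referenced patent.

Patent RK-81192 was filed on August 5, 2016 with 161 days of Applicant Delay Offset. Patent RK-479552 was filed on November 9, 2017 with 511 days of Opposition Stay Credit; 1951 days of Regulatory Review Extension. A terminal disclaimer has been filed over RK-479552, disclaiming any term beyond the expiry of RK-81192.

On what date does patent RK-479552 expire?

February 26, 2036

Natural term of RK-479552:
  Base: filing + 20 years → 9 November 2037.
  Opposition Stay Credit: +511 days → 4 April 2039.
  Regulatory Review Extension: +1951 days → 6 August 2044.
Expiry of referenced patent RK-81192:
  Base: filing + 20 years → 5 August 2036.
  Applicant Delay Offset: −161 days → 26 February 2036.
Terminal disclaimer: RK-479552 expires on the earlier of 6 August 2044 and 26 February 2036.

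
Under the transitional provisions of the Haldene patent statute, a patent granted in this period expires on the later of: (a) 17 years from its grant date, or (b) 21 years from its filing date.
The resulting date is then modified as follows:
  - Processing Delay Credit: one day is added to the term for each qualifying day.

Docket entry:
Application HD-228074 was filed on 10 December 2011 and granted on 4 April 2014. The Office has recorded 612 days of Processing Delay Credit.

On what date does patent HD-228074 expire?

August 14, 2034

(a) grant + 17 years → 4 April 2031.
(b) filing + 21 years → 10 December 2032.
Later of the two: 10 December 2032.
Processing Delay Credit: +612 days → 14 August 2034.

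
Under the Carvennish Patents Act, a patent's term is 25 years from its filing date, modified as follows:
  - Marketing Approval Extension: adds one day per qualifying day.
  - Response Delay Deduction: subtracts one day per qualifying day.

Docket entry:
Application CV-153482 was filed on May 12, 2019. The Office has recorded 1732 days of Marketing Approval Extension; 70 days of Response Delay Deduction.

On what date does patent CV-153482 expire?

Base term: filing date + 25 years → 12 May 2044.
Marketing Approval Extension: +1732 days → 7 February 2049.
Response Delay Deduction: −70 days → 29 November 2048.

2048-11-29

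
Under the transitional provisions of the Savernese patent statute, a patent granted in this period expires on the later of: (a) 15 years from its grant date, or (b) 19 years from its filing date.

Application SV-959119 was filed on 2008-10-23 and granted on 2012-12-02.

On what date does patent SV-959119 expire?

2027-12-02

(a) grant + 15 years → 2 December 2027.
(b) filing + 19 years → 23 October 2027.
Later of the two: 2 December 2027.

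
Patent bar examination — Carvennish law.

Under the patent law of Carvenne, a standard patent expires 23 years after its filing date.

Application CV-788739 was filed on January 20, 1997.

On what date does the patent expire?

Filing date + 23 years → 20 January 2020.

January 20, 2020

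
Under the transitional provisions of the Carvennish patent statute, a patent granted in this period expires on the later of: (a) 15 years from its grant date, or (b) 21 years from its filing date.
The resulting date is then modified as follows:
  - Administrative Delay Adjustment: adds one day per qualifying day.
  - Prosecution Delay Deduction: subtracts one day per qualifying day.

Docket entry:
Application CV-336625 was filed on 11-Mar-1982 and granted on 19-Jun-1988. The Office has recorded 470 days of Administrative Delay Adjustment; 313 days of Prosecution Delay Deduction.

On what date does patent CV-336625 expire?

November 23, 2003

(a) grant + 15 years → 19 June 2003.
(b) filing + 21 years → 11 March 2003.
Later of the two: 19 June 2003.
Administrative Delay Adjustment: +470 days → 1 October 2004.
Prosecution Delay Deduction: −313 days → 23 November 2003.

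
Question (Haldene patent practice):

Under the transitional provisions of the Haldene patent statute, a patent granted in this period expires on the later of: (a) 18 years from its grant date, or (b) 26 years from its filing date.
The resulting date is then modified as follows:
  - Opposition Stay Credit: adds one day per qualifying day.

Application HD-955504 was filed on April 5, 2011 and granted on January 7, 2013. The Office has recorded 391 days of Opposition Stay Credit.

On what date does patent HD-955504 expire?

(a) grant + 18 years → 7 January 2031.
(b) filing + 26 years → 5 April 2037.
Later of the two: 5 April 2037.
Opposition Stay Credit: +391 days → 1 May 2038.

2038-05-01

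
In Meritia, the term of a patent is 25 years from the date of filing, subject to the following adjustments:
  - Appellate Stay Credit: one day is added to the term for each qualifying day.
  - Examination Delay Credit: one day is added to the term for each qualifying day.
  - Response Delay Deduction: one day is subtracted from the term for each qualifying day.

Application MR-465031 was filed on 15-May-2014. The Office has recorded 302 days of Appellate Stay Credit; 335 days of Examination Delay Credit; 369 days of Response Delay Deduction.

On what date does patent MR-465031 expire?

February 7, 2040

Base term: filing date + 25 years → 15 May 2039.
Appellate Stay Credit: +302 days → 12 March 2040.
Examination Delay Credit: +335 days → 10 February 2041.
Response Delay Deduction: −369 days → 7 February 2040.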